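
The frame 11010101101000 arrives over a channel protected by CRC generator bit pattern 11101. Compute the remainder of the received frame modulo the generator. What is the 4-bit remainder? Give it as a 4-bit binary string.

Modulo-2 division of 11010101101000 by 11101:
  pos 0: 11010 XOR 11101 = 00111
  pos 2: 11110 XOR 11101 = 00011
  pos 5: 11110 XOR 11101 = 00011
  pos 8: 11100 XOR 11101 = 00001
Remainder = 0010 (nonzero — an error is detected).

0010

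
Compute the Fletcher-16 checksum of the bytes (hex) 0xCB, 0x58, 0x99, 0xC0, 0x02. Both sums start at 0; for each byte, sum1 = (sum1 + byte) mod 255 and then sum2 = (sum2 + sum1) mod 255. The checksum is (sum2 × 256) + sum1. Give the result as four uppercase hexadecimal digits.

Running sums (mod 255):
  after byte 0 (0xCB): sum1=203, sum2=203
  after byte 1 (0x58): sum1=36, sum2=239
  after byte 2 (0x99): sum1=189, sum2=173
  after byte 3 (0xC0): sum1=126, sum2=44
  after byte 4 (0x02): sum1=128, sum2=172
Checksum = sum2·256 + sum1 = 172·256 + 128 = 44160 = 0xAC80.

AC80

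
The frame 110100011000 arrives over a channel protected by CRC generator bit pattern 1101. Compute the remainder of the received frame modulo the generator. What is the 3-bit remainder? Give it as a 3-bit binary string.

Modulo-2 division of 110100011000 by 1101:
  pos 0: 1101 XOR 1101 = 0000
  pos 7: 1100 XOR 1101 = 0001
Remainder = 010 (nonzero — an error is detected).

010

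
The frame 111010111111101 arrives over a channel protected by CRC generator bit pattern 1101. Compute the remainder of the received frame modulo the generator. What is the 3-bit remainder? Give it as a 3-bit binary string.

Modulo-2 division of 111010111111101 by 1101:
  pos 0: 1110 XOR 1101 = 0011
  pos 2: 1110 XOR 1101 = 0011
  pos 4: 1111 XOR 1101 = 0010
  pos 6: 1011 XOR 1101 = 0110
  pos 7: 1101 XOR 1101 = 0000
  pos 11: 1101 XOR 1101 = 0000
Remainder = 000 (zero — the frame passes the CRC check).

000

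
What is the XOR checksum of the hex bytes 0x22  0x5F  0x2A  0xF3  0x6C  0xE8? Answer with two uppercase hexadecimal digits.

XOR the bytes together:
  start with 0x22
  0x22 ⊕ 0x5F = 0x7D
  0x7D ⊕ 0x2A = 0x57
  0x57 ⊕ 0xF3 = 0xA4
  0xA4 ⊕ 0x6C = 0xC8
  0xC8 ⊕ 0xE8 = 0x20

20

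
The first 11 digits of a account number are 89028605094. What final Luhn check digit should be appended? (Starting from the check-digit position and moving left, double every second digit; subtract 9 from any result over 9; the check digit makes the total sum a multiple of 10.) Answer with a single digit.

7

Partial digits right→left: 4 9 0 5 0 6 8 2 0 9 8
Double every second digit counting from the check-digit position (so the 1st, 3rd, 5th, ... of the partial from the right).
  doubled (with −9 where >9): 8 0 0 7 0 7 → sum 22
  kept as-is: 9 5 6 2 9 → sum 31
Total = 22 + 31 = 53.
Check digit = (10 − (53 mod 10)) mod 10 = 7.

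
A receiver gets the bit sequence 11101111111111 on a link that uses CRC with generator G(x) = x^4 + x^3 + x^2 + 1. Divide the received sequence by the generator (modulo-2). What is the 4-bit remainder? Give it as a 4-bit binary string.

1000

Modulo-2 division of 11101111111111 by 11101:
  pos 0: 11101 XOR 11101 = 00000
  pos 5: 11111 XOR 11101 = 00010
  pos 8: 10111 XOR 11101 = 01010
  pos 9: 10101 XOR 11101 = 01000
Remainder = 1000 (nonzero — an error is detected).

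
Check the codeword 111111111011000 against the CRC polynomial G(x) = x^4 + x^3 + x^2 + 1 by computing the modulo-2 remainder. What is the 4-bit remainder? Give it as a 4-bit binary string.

0001

Modulo-2 division of 111111111011000 by 11101:
  pos 0: 11111 XOR 11101 = 00010
  pos 3: 10111 XOR 11101 = 01010
  pos 4: 10101 XOR 11101 = 01000
  pos 5: 10000 XOR 11101 = 01101
  pos 6: 11011 XOR 11101 = 00110
  pos 8: 11010 XOR 11101 = 00111
  pos 10: 11100 XOR 11101 = 00001
Remainder = 0001 (nonzero — an error is detected).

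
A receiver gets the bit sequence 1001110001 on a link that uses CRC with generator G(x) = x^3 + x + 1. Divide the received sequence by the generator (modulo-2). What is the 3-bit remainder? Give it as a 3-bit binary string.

Modulo-2 division of 1001110001 by 1011:
  pos 0: 1001 XOR 1011 = 0010
  pos 2: 1011 XOR 1011 = 0000
Remainder = 001 (nonzero — an error is detected).

001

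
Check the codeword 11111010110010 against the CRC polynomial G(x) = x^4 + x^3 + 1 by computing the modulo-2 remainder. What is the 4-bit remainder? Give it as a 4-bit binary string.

0000

Modulo-2 division of 11111010110010 by 11001:
  pos 0: 11111 XOR 11001 = 00110
  pos 2: 11001 XOR 11001 = 00000
  pos 8: 11001 XOR 11001 = 00000
Remainder = 0000 (zero — the frame passes the CRC check).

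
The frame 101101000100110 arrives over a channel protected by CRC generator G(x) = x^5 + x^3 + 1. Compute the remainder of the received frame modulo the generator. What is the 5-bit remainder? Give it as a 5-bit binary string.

Modulo-2 division of 101101000100110 by 101001:
  pos 0: 101101 XOR 101001 = 000100
  pos 3: 100000 XOR 101001 = 001001
  pos 5: 100110 XOR 101001 = 001111
  pos 7: 111101 XOR 101001 = 010100
  pos 8: 101001 XOR 101001 = 000000
Remainder = 00000 (zero — the frame passes the CRC check).

00000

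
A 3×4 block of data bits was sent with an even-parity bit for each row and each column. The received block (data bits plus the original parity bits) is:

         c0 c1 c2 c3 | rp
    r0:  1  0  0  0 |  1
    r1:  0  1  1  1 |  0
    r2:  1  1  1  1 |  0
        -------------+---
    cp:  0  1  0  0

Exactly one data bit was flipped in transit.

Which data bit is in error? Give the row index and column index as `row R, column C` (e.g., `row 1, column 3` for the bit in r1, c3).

Recompute each row's even parity and compare to rp:
  r0: data parity 1, sent rp 1 → ok
  r1: data parity 1, sent rp 0 → mismatch
  r2: data parity 0, sent rp 0 → ok
Recompute each column's even parity and compare to cp:
  c0: data parity 0, sent cp 0 → ok
  c1: data parity 0, sent cp 1 → mismatch
  c2: data parity 0, sent cp 0 → ok
  c3: data parity 0, sent cp 0 → ok
Exactly one row (r1) and one column (c1) fail → the flipped bit is at their intersection.

row 1, column 1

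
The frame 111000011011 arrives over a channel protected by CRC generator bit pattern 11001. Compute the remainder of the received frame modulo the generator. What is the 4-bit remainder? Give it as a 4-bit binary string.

0000

Modulo-2 division of 111000011011 by 11001:
  pos 0: 11100 XOR 11001 = 00101
  pos 2: 10100 XOR 11001 = 01101
  pos 3: 11011 XOR 11001 = 00010
  pos 6: 10101 XOR 11001 = 01100
  pos 7: 11001 XOR 11001 = 00000
Remainder = 0000 (zero — the frame passes the CRC check).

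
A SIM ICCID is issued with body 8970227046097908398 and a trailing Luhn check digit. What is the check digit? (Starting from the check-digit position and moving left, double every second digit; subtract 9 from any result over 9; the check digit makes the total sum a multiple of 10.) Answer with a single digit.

1

Partial digits right→left: 8 9 3 8 0 9 7 9 0 6 4 0 7 2 2 0 7 9 8
Double every second digit counting from the check-digit position (so the 1st, 3rd, 5th, ... of the partial from the right).
  doubled (with −9 where >9): 7 6 0 5 0 8 5 4 5 7 → sum 47
  kept as-is: 9 8 9 9 6 0 2 0 9 → sum 52
Total = 47 + 52 = 99.
Check digit = (10 − (99 mod 10)) mod 10 = 1.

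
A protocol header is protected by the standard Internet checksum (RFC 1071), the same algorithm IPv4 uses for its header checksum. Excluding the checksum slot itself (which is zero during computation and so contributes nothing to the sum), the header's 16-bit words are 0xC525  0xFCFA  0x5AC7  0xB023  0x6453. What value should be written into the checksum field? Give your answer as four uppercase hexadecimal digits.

CEA0

One's-complement addition (fold any carry out of bit 15 back into bit 0):
  0xC525 + 0xFCFA = 0x1C21F → wrap carry → 0xC220
  0xC220 + 0x5AC7 = 0x11CE7 → wrap carry → 0x1CE8
  0x1CE8 + 0xB023 = 0x0CD0B
  0xCD0B + 0x6453 = 0x1315E → wrap carry → 0x315F
One's-complement sum = 0x315F.
Checksum = ~0x315F & 0xFFFF = 0xCEA0.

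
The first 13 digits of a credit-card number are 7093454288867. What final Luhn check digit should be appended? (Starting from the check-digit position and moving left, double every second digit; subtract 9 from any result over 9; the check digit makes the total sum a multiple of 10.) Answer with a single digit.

7

Partial digits right→left: 7 6 8 8 8 2 4 5 4 3 9 0 7
Double every second digit counting from the check-digit position (so the 1st, 3rd, 5th, ... of the partial from the right).
  doubled (with −9 where >9): 5 7 7 8 8 9 5 → sum 49
  kept as-is: 6 8 2 5 3 0 → sum 24
Total = 49 + 24 = 73.
Check digit = (10 − (73 mod 10)) mod 10 = 7.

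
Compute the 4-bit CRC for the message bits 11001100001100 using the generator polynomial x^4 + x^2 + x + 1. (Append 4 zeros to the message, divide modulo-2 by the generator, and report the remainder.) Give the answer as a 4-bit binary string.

Append 4 zeros: 110011000011000000. Divide by 10111 (XOR where the leading bit is 1):
  pos 0: 11001 XOR 10111 = 01110
  pos 1: 11101 XOR 10111 = 01010
  pos 2: 10100 XOR 10111 = 00011
  pos 5: 11000 XOR 10111 = 01111
  pos 6: 11111 XOR 10111 = 01000
  pos 7: 10001 XOR 10111 = 00110
  pos 9: 11000 XOR 10111 = 01111
  pos 10: 11110 XOR 10111 = 01001
  pos 11: 10010 XOR 10111 = 00101
  pos 13: 10100 XOR 10111 = 00011
Remainder (last 4 bits) = 0011. This is the CRC / FCS.

0011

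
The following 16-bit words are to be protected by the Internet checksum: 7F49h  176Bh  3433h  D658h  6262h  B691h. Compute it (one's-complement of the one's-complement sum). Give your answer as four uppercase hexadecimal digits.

One's-complement addition (fold any carry out of bit 15 back into bit 0):
  0x7F49 + 0x176B = 0x096B4
  0x96B4 + 0x3433 = 0x0CAE7
  0xCAE7 + 0xD658 = 0x1A13F → wrap carry → 0xA140
  0xA140 + 0x6262 = 0x103A2 → wrap carry → 0x03A3
  0x03A3 + 0xB691 = 0x0BA34
One's-complement sum = 0xBA34.
Checksum = ~0xBA34 & 0xFFFF = 0x45CB.

45CB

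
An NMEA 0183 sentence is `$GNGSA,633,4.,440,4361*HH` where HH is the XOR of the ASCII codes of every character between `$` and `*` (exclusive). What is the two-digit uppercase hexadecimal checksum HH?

XOR the ASCII codes of the payload characters:
  'G' = 0x47 → acc = 0x47
  'N' = 0x4E → acc = 0x09
  'G' = 0x47 → acc = 0x4E
  'S' = 0x53 → acc = 0x1D
  'A' = 0x41 → acc = 0x5C
  ',' = 0x2C → acc = 0x70
  '6' = 0x36 → acc = 0x46
  '3' = 0x33 → acc = 0x75
  '3' = 0x33 → acc = 0x46
  ',' = 0x2C → acc = 0x6A
  '4' = 0x34 → acc = 0x5E
  '.' = 0x2E → acc = 0x70
  ',' = 0x2C → acc = 0x5C
  '4' = 0x34 → acc = 0x68
  '4' = 0x34 → acc = 0x5C
  '0' = 0x30 → acc = 0x6C
  ',' = 0x2C → acc = 0x40
  '4' = 0x34 → acc = 0x74
  '3' = 0x33 → acc = 0x47
  '6' = 0x36 → acc = 0x71
  '1' = 0x31 → acc = 0x40
Checksum = 0x40.

40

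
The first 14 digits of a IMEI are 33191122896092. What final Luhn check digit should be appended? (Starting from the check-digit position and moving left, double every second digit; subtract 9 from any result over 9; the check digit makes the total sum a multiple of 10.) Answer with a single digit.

Partial digits right→left: 2 9 0 6 9 8 2 2 1 1 9 1 3 3
Double every second digit counting from the check-digit position (so the 1st, 3rd, 5th, ... of the partial from the right).
  doubled (with −9 where >9): 4 0 9 4 2 9 6 → sum 34
  kept as-is: 9 6 8 2 1 1 3 → sum 30
Total = 34 + 30 = 64.
Check digit = (10 − (64 mod 10)) mod 10 = 6.

6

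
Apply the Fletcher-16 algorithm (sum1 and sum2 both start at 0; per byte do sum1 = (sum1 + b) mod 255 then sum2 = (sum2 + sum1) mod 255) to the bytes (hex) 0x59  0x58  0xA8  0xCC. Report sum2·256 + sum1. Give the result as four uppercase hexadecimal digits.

Running sums (mod 255):
  after byte 0 (0x59): sum1=89, sum2=89
  after byte 1 (0x58): sum1=177, sum2=11
  after byte 2 (0xA8): sum1=90, sum2=101
  after byte 3 (0xCC): sum1=39, sum2=140
Checksum = sum2·256 + sum1 = 140·256 + 39 = 35879 = 0x8C27.

8C27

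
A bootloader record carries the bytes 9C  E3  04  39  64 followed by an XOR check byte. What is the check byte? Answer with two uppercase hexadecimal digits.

26

XOR the bytes together:
  start with 0x9C
  0x9C ⊕ 0xE3 = 0x7F
  0x7F ⊕ 0x04 = 0x7B
  0x7B ⊕ 0x39 = 0x42
  0x42 ⊕ 0x64 = 0x26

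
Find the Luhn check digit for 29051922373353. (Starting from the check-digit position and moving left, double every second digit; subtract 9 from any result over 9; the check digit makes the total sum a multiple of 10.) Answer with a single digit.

4

Partial digits right→left: 3 5 3 3 7 3 2 2 9 1 5 0 9 2
Double every second digit counting from the check-digit position (so the 1st, 3rd, 5th, ... of the partial from the right).
  doubled (with −9 where >9): 6 6 5 4 9 1 9 → sum 40
  kept as-is: 5 3 3 2 1 0 2 → sum 16
Total = 40 + 16 = 56.
Check digit = (10 − (56 mod 10)) mod 10 = 4.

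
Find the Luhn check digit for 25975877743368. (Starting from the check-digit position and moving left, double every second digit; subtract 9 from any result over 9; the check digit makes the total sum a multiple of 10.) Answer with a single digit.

2

Partial digits right→left: 8 6 3 3 4 7 7 7 8 5 7 9 5 2
Double every second digit counting from the check-digit position (so the 1st, 3rd, 5th, ... of the partial from the right).
  doubled (with −9 where >9): 7 6 8 5 7 5 1 → sum 39
  kept as-is: 6 3 7 7 5 9 2 → sum 39
Total = 39 + 39 = 78.
Check digit = (10 − (78 mod 10)) mod 10 = 2.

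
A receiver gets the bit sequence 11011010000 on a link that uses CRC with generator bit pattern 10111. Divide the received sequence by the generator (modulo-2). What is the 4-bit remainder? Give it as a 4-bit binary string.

0001

Modulo-2 division of 11011010000 by 10111:
  pos 0: 11011 XOR 10111 = 01100
  pos 1: 11000 XOR 10111 = 01111
  pos 2: 11111 XOR 10111 = 01000
  pos 3: 10000 XOR 10111 = 00111
  pos 5: 11100 XOR 10111 = 01011
  pos 6: 10110 XOR 10111 = 00001
Remainder = 0001 (nonzero — an error is detected).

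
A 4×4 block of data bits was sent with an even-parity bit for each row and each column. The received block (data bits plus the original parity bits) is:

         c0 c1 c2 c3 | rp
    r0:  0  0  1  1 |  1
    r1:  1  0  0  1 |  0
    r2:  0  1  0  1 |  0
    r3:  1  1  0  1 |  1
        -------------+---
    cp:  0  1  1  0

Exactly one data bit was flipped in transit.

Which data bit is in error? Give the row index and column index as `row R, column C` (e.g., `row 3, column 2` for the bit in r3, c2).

Recompute each row's even parity and compare to rp:
  r0: data parity 0, sent rp 1 → mismatch
  r1: data parity 0, sent rp 0 → ok
  r2: data parity 0, sent rp 0 → ok
  r3: data parity 1, sent rp 1 → ok
Recompute each column's even parity and compare to cp:
  c0: data parity 0, sent cp 0 → ok
  c1: data parity 0, sent cp 1 → mismatch
  c2: data parity 1, sent cp 1 → ok
  c3: data parity 0, sent cp 0 → ok
Exactly one row (r0) and one column (c1) fail → the flipped bit is at their intersection.

row 0, column 1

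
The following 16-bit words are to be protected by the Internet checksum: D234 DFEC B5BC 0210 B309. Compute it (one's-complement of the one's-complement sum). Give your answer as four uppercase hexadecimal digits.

One's-complement addition (fold any carry out of bit 15 back into bit 0):
  0xD234 + 0xDFEC = 0x1B220 → wrap carry → 0xB221
  0xB221 + 0xB5BC = 0x167DD → wrap carry → 0x67DE
  0x67DE + 0x0210 = 0x069EE
  0x69EE + 0xB309 = 0x11CF7 → wrap carry → 0x1CF8
One's-complement sum = 0x1CF8.
Checksum = ~0x1CF8 & 0xFFFF = 0xE307.

E307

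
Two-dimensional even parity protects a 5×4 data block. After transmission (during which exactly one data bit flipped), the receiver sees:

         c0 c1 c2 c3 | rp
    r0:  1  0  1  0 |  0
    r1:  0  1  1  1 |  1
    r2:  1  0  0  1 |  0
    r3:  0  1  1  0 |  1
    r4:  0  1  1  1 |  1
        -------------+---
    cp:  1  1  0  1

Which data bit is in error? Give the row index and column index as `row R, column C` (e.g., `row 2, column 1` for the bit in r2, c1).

row 3, column 0

Recompute each row's even parity and compare to rp:
  r0: data parity 0, sent rp 0 → ok
  r1: data parity 1, sent rp 1 → ok
  r2: data parity 0, sent rp 0 → ok
  r3: data parity 0, sent rp 1 → mismatch
  r4: data parity 1, sent rp 1 → ok
Recompute each column's even parity and compare to cp:
  c0: data parity 0, sent cp 1 → mismatch
  c1: data parity 1, sent cp 1 → ok
  c2: data parity 0, sent cp 0 → ok
  c3: data parity 1, sent cp 1 → ok
Exactly one row (r3) and one column (c0) fail → the flipped bit is at their intersection.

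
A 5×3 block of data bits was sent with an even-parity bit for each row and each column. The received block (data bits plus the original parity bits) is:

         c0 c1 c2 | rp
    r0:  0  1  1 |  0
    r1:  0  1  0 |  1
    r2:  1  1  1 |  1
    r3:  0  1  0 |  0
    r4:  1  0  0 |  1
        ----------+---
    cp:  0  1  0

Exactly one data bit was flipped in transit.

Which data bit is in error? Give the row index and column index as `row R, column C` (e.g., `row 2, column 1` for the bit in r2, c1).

Recompute each row's even parity and compare to rp:
  r0: data parity 0, sent rp 0 → ok
  r1: data parity 1, sent rp 1 → ok
  r2: data parity 1, sent rp 1 → ok
  r3: data parity 1, sent rp 0 → mismatch
  r4: data parity 1, sent rp 1 → ok
Recompute each column's even parity and compare to cp:
  c0: data parity 0, sent cp 0 → ok
  c1: data parity 0, sent cp 1 → mismatch
  c2: data parity 0, sent cp 0 → ok
Exactly one row (r3) and one column (c1) fail → the flipped bit is at their intersection.

row 3, column 1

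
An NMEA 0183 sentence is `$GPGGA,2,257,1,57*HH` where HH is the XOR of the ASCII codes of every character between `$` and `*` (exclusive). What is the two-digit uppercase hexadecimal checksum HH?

67

XOR the ASCII codes of the payload characters:
  'G' = 0x47 → acc = 0x47
  'P' = 0x50 → acc = 0x17
  'G' = 0x47 → acc = 0x50
  'G' = 0x47 → acc = 0x17
  'A' = 0x41 → acc = 0x56
  ',' = 0x2C → acc = 0x7A
  '2' = 0x32 → acc = 0x48
  ',' = 0x2C → acc = 0x64
  '2' = 0x32 → acc = 0x56
  '5' = 0x35 → acc = 0x63
  '7' = 0x37 → acc = 0x54
  ',' = 0x2C → acc = 0x78
  '1' = 0x31 → acc = 0x49
  ',' = 0x2C → acc = 0x65
  '5' = 0x35 → acc = 0x50
  '7' = 0x37 → acc = 0x67
Checksum = 0x67.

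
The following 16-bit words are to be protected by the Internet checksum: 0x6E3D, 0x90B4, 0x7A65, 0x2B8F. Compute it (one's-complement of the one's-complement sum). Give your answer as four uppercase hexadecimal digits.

One's-complement addition (fold any carry out of bit 15 back into bit 0):
  0x6E3D + 0x90B4 = 0x0FEF1
  0xFEF1 + 0x7A65 = 0x17956 → wrap carry → 0x7957
  0x7957 + 0x2B8F = 0x0A4E6
One's-complement sum = 0xA4E6.
Checksum = ~0xA4E6 & 0xFFFF = 0x5B19.

5B19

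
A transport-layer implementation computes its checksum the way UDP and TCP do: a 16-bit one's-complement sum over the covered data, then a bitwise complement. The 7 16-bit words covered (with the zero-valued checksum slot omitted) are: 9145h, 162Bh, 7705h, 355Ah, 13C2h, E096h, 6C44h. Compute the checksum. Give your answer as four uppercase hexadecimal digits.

4B92

One's-complement addition (fold any carry out of bit 15 back into bit 0):
  0x9145 + 0x162B = 0x0A770
  0xA770 + 0x7705 = 0x11E75 → wrap carry → 0x1E76
  0x1E76 + 0x355A = 0x053D0
  0x53D0 + 0x13C2 = 0x06792
  0x6792 + 0xE096 = 0x14828 → wrap carry → 0x4829
  0x4829 + 0x6C44 = 0x0B46D
One's-complement sum = 0xB46D.
Checksum = ~0xB46D & 0xFFFF = 0x4B92.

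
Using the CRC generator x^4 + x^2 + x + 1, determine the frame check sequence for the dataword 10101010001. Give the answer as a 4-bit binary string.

0010

Append 4 zeros: 101010100010000. Divide by 10111 (XOR where the leading bit is 1):
  pos 0: 10101 XOR 10111 = 00010
  pos 3: 10010 XOR 10111 = 00101
  pos 5: 10100 XOR 10111 = 00011
  pos 8: 11100 XOR 10111 = 01011
  pos 9: 10110 XOR 10111 = 00001
Remainder (last 4 bits) = 0010. This is the CRC / FCS.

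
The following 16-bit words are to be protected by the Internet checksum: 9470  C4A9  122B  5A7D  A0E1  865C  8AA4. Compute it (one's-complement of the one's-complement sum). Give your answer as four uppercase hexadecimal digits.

885A

One's-complement addition (fold any carry out of bit 15 back into bit 0):
  0x9470 + 0xC4A9 = 0x15919 → wrap carry → 0x591A
  0x591A + 0x122B = 0x06B45
  0x6B45 + 0x5A7D = 0x0C5C2
  0xC5C2 + 0xA0E1 = 0x166A3 → wrap carry → 0x66A4
  0x66A4 + 0x865C = 0x0ED00
  0xED00 + 0x8AA4 = 0x177A4 → wrap carry → 0x77A5
One's-complement sum = 0x77A5.
Checksum = ~0x77A5 & 0xFFFF = 0x885A.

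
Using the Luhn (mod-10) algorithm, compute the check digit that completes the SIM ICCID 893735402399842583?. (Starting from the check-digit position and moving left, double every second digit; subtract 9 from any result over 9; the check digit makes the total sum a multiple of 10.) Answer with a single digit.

Partial digits right→left: 3 8 5 2 4 8 9 9 3 2 0 4 5 3 7 3 9 8
Double every second digit counting from the check-digit position (so the 1st, 3rd, 5th, ... of the partial from the right).
  doubled (with −9 where >9): 6 1 8 9 6 0 1 5 9 → sum 45
  kept as-is: 8 2 8 9 2 4 3 3 8 → sum 47
Total = 45 + 47 = 92.
Check digit = (10 − (92 mod 10)) mod 10 = 8.

8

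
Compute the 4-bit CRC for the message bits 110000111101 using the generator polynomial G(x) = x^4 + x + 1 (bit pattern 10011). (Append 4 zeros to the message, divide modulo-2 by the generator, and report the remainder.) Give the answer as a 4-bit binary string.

0011

Append 4 zeros: 1100001111010000. Divide by 10011 (XOR where the leading bit is 1):
  pos 0: 11000 XOR 10011 = 01011
  pos 1: 10110 XOR 10011 = 00101
  pos 3: 10111 XOR 10011 = 00100
  pos 5: 10011 XOR 10011 = 00000
  pos 11: 10000 XOR 10011 = 00011
Remainder (last 4 bits) = 0011. This is the CRC / FCS.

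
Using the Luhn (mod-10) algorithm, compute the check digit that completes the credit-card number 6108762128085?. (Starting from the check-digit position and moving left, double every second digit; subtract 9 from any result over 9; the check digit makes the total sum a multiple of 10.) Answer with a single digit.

1

Partial digits right→left: 5 8 0 8 2 1 2 6 7 8 0 1 6
Double every second digit counting from the check-digit position (so the 1st, 3rd, 5th, ... of the partial from the right).
  doubled (with −9 where >9): 1 0 4 4 5 0 3 → sum 17
  kept as-is: 8 8 1 6 8 1 → sum 32
Total = 17 + 32 = 49.
Check digit = (10 − (49 mod 10)) mod 10 = 1.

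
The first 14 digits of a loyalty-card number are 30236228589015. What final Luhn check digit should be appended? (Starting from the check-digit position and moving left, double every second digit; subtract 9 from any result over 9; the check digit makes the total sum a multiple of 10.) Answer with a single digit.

7

Partial digits right→left: 5 1 0 9 8 5 8 2 2 6 3 2 0 3
Double every second digit counting from the check-digit position (so the 1st, 3rd, 5th, ... of the partial from the right).
  doubled (with −9 where >9): 1 0 7 7 4 6 0 → sum 25
  kept as-is: 1 9 5 2 6 2 3 → sum 28
Total = 25 + 28 = 53.
Check digit = (10 − (53 mod 10)) mod 10 = 7.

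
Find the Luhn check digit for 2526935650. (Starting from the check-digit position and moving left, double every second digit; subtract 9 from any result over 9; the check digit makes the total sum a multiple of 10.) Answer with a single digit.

4

Partial digits right→left: 0 5 6 5 3 9 6 2 5 2
Double every second digit counting from the check-digit position (so the 1st, 3rd, 5th, ... of the partial from the right).
  doubled (with −9 where >9): 0 3 6 3 1 → sum 13
  kept as-is: 5 5 9 2 2 → sum 23
Total = 13 + 23 = 36.
Check digit = (10 − (36 mod 10)) mod 10 = 4.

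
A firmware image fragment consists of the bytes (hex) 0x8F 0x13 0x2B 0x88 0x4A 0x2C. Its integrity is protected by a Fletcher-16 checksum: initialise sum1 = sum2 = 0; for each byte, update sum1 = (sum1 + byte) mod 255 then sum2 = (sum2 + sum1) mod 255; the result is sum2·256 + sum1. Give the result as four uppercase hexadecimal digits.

C3CC

Running sums (mod 255):
  after byte 0 (0x8F): sum1=143, sum2=143
  after byte 1 (0x13): sum1=162, sum2=50
  after byte 2 (0x2B): sum1=205, sum2=0
  after byte 3 (0x88): sum1=86, sum2=86
  after byte 4 (0x4A): sum1=160, sum2=246
  after byte 5 (0x2C): sum1=204, sum2=195
Checksum = sum2·256 + sum1 = 195·256 + 204 = 50124 = 0xC3CC.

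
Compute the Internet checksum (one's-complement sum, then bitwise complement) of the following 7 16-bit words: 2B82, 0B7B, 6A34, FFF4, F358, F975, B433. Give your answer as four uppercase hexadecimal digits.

BDD6

One's-complement addition (fold any carry out of bit 15 back into bit 0):
  0x2B82 + 0x0B7B = 0x036FD
  0x36FD + 0x6A34 = 0x0A131
  0xA131 + 0xFFF4 = 0x1A125 → wrap carry → 0xA126
  0xA126 + 0xF358 = 0x1947E → wrap carry → 0x947F
  0x947F + 0xF975 = 0x18DF4 → wrap carry → 0x8DF5
  0x8DF5 + 0xB433 = 0x14228 → wrap carry → 0x4229
One's-complement sum = 0x4229.
Checksum = ~0x4229 & 0xFFFF = 0xBDD6.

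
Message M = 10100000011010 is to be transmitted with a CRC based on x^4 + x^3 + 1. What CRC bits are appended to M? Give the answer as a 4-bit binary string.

0111

Append 4 zeros: 101000000110100000. Divide by 11001 (XOR where the leading bit is 1):
  pos 0: 10100 XOR 11001 = 01101
  pos 1: 11010 XOR 11001 = 00011
  pos 4: 11000 XOR 11001 = 00001
  pos 8: 11101 XOR 11001 = 00100
  pos 10: 10000 XOR 11001 = 01001
  pos 11: 10010 XOR 11001 = 01011
  pos 12: 10110 XOR 11001 = 01111
  pos 13: 11110 XOR 11001 = 00111
Remainder (last 4 bits) = 0111. This is the CRC / FCS.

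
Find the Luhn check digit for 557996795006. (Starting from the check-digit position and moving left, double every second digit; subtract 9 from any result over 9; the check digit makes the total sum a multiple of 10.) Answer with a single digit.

2

Partial digits right→left: 6 0 0 5 9 7 6 9 9 7 5 5
Double every second digit counting from the check-digit position (so the 1st, 3rd, 5th, ... of the partial from the right).
  doubled (with −9 where >9): 3 0 9 3 9 1 → sum 25
  kept as-is: 0 5 7 9 7 5 → sum 33
Total = 25 + 33 = 58.
Check digit = (10 − (58 mod 10)) mod 10 = 2.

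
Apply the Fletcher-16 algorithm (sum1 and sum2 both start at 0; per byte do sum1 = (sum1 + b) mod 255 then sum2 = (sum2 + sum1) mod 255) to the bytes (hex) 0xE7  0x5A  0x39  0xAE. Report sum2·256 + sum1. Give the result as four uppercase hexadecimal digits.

CF2A

Running sums (mod 255):
  after byte 0 (0xE7): sum1=231, sum2=231
  after byte 1 (0x5A): sum1=66, sum2=42
  after byte 2 (0x39): sum1=123, sum2=165
  after byte 3 (0xAE): sum1=42, sum2=207
Checksum = sum2·256 + sum1 = 207·256 + 42 = 53034 = 0xCF2A.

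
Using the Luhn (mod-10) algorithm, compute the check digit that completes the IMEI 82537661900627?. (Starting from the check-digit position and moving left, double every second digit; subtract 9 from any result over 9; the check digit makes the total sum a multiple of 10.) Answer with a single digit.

Partial digits right→left: 7 2 6 0 0 9 1 6 6 7 3 5 2 8
Double every second digit counting from the check-digit position (so the 1st, 3rd, 5th, ... of the partial from the right).
  doubled (with −9 where >9): 5 3 0 2 3 6 4 → sum 23
  kept as-is: 2 0 9 6 7 5 8 → sum 37
Total = 23 + 37 = 60.
Check digit = (10 − (60 mod 10)) mod 10 = 0.

0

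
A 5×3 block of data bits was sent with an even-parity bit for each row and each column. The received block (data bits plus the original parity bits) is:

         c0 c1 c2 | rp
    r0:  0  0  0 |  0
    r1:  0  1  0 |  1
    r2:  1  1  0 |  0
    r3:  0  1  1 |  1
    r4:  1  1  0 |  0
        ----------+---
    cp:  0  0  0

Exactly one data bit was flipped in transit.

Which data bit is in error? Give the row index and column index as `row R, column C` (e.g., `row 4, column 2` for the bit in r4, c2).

Recompute each row's even parity and compare to rp:
  r0: data parity 0, sent rp 0 → ok
  r1: data parity 1, sent rp 1 → ok
  r2: data parity 0, sent rp 0 → ok
  r3: data parity 0, sent rp 1 → mismatch
  r4: data parity 0, sent rp 0 → ok
Recompute each column's even parity and compare to cp:
  c0: data parity 0, sent cp 0 → ok
  c1: data parity 0, sent cp 0 → ok
  c2: data parity 1, sent cp 0 → mismatch
Exactly one row (r3) and one column (c2) fail → the flipped bit is at their intersection.

row 3, column 2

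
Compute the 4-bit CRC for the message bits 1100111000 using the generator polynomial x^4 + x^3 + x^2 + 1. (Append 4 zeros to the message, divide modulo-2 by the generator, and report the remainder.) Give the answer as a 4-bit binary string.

1110

Append 4 zeros: 11001110000000. Divide by 11101 (XOR where the leading bit is 1):
  pos 0: 11001 XOR 11101 = 00100
  pos 2: 10011 XOR 11101 = 01110
  pos 3: 11100 XOR 11101 = 00001
  pos 7: 10000 XOR 11101 = 01101
  pos 8: 11010 XOR 11101 = 00111
Remainder (last 4 bits) = 1110. This is the CRC / FCS.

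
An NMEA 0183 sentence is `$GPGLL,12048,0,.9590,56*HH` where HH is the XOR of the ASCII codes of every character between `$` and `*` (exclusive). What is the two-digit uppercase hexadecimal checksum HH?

XOR the ASCII codes of the payload characters:
  'G' = 0x47 → acc = 0x47
  'P' = 0x50 → acc = 0x17
  'G' = 0x47 → acc = 0x50
  'L' = 0x4C → acc = 0x1C
  'L' = 0x4C → acc = 0x50
  ',' = 0x2C → acc = 0x7C
  '1' = 0x31 → acc = 0x4D
  '2' = 0x32 → acc = 0x7F
  '0' = 0x30 → acc = 0x4F
  '4' = 0x34 → acc = 0x7B
  '8' = 0x38 → acc = 0x43
  ',' = 0x2C → acc = 0x6F
  '0' = 0x30 → acc = 0x5F
  ',' = 0x2C → acc = 0x73
  '.' = 0x2E → acc = 0x5D
  '9' = 0x39 → acc = 0x64
  '5' = 0x35 → acc = 0x51
  '9' = 0x39 → acc = 0x68
  '0' = 0x30 → acc = 0x58
  ',' = 0x2C → acc = 0x74
  '5' = 0x35 → acc = 0x41
  '6' = 0x36 → acc = 0x77
Checksum = 0x77.

77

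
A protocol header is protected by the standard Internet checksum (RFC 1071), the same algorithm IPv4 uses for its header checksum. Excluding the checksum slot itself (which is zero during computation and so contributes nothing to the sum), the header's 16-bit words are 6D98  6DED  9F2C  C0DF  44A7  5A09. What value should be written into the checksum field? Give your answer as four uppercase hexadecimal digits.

25BD

One's-complement addition (fold any carry out of bit 15 back into bit 0):
  0x6D98 + 0x6DED = 0x0DB85
  0xDB85 + 0x9F2C = 0x17AB1 → wrap carry → 0x7AB2
  0x7AB2 + 0xC0DF = 0x13B91 → wrap carry → 0x3B92
  0x3B92 + 0x44A7 = 0x08039
  0x8039 + 0x5A09 = 0x0DA42
One's-complement sum = 0xDA42.
Checksum = ~0xDA42 & 0xFFFF = 0x25BD.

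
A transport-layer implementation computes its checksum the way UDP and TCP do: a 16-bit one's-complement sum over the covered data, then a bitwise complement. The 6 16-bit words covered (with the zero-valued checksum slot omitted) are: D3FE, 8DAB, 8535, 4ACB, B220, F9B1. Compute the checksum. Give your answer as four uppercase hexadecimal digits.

2282

One's-complement addition (fold any carry out of bit 15 back into bit 0):
  0xD3FE + 0x8DAB = 0x161A9 → wrap carry → 0x61AA
  0x61AA + 0x8535 = 0x0E6DF
  0xE6DF + 0x4ACB = 0x131AA → wrap carry → 0x31AB
  0x31AB + 0xB220 = 0x0E3CB
  0xE3CB + 0xF9B1 = 0x1DD7C → wrap carry → 0xDD7D
One's-complement sum = 0xDD7D.
Checksum = ~0xDD7D & 0xFFFF = 0x2282.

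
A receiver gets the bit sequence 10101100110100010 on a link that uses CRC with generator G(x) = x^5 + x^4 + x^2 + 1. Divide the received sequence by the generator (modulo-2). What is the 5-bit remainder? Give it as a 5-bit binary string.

Modulo-2 division of 10101100110100010 by 110101:
  pos 0: 101011 XOR 110101 = 011110
  pos 1: 111100 XOR 110101 = 001001
  pos 3: 100101 XOR 110101 = 010000
  pos 4: 100001 XOR 110101 = 010100
  pos 5: 101000 XOR 110101 = 011101
  pos 6: 111011 XOR 110101 = 001110
  pos 8: 111000 XOR 110101 = 001101
  pos 10: 110101 XOR 110101 = 000000
Remainder = 00000 (zero — the frame passes the CRC check).

00000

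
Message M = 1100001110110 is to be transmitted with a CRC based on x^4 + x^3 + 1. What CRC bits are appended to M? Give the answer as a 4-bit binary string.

Append 4 zeros: 11000011101100000. Divide by 11001 (XOR where the leading bit is 1):
  pos 0: 11000 XOR 11001 = 00001
  pos 4: 10111 XOR 11001 = 01110
  pos 5: 11100 XOR 11001 = 00101
  pos 7: 10111 XOR 11001 = 01110
  pos 8: 11100 XOR 11001 = 00101
  pos 10: 10100 XOR 11001 = 01101
  pos 11: 11010 XOR 11001 = 00011
Remainder (last 4 bits) = 0110. This is the CRC / FCS.

0110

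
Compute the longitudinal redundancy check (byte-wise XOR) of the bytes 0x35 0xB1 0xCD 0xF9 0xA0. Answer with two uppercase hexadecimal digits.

10

XOR the bytes together:
  start with 0x35
  0x35 ⊕ 0xB1 = 0x84
  0x84 ⊕ 0xCD = 0x49
  0x49 ⊕ 0xF9 = 0xB0
  0xB0 ⊕ 0xA0 = 0x10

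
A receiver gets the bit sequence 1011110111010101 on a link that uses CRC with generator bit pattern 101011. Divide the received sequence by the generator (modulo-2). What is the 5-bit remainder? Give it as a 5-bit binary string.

Modulo-2 division of 1011110111010101 by 101011:
  pos 0: 101111 XOR 101011 = 000100
  pos 3: 100011 XOR 101011 = 001000
  pos 5: 100010 XOR 101011 = 001001
  pos 7: 100110 XOR 101011 = 001101
  pos 9: 110110 XOR 101011 = 011101
  pos 10: 111011 XOR 101011 = 010000
Remainder = 10000 (nonzero — an error is detected).

10000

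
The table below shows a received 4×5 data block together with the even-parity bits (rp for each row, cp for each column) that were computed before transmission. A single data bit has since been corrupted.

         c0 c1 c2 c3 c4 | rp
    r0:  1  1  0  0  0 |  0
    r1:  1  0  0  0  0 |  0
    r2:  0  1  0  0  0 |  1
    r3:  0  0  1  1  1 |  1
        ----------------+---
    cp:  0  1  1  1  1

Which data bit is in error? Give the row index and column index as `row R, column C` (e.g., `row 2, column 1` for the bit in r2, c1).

row 1, column 1

Recompute each row's even parity and compare to rp:
  r0: data parity 0, sent rp 0 → ok
  r1: data parity 1, sent rp 0 → mismatch
  r2: data parity 1, sent rp 1 → ok
  r3: data parity 1, sent rp 1 → ok
Recompute each column's even parity and compare to cp:
  c0: data parity 0, sent cp 0 → ok
  c1: data parity 0, sent cp 1 → mismatch
  c2: data parity 1, sent cp 1 → ok
  c3: data parity 1, sent cp 1 → ok
  c4: data parity 1, sent cp 1 → ok
Exactly one row (r1) and one column (c1) fail → the flipped bit is at their intersection.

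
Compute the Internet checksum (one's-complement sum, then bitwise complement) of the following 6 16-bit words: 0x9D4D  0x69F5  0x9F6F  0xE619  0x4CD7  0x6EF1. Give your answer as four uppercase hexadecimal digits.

B76A

One's-complement addition (fold any carry out of bit 15 back into bit 0):
  0x9D4D + 0x69F5 = 0x10742 → wrap carry → 0x0743
  0x0743 + 0x9F6F = 0x0A6B2
  0xA6B2 + 0xE619 = 0x18CCB → wrap carry → 0x8CCC
  0x8CCC + 0x4CD7 = 0x0D9A3
  0xD9A3 + 0x6EF1 = 0x14894 → wrap carry → 0x4895
One's-complement sum = 0x4895.
Checksum = ~0x4895 & 0xFFFF = 0xB76A.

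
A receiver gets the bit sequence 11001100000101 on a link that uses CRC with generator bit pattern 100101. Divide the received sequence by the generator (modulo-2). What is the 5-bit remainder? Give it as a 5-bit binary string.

00000

Modulo-2 division of 11001100000101 by 100101:
  pos 0: 110011 XOR 100101 = 010110
  pos 1: 101100 XOR 100101 = 001001
  pos 3: 100100 XOR 100101 = 000001
  pos 8: 100101 XOR 100101 = 000000
Remainder = 00000 (zero — the frame passes the CRC check).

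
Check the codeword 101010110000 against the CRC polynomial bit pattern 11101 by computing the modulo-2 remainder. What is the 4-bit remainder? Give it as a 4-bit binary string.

Modulo-2 division of 101010110000 by 11101:
  pos 0: 10101 XOR 11101 = 01000
  pos 1: 10000 XOR 11101 = 01101
  pos 2: 11011 XOR 11101 = 00110
  pos 4: 11010 XOR 11101 = 00111
  pos 6: 11100 XOR 11101 = 00001
Remainder = 0010 (nonzero — an error is detected).

0010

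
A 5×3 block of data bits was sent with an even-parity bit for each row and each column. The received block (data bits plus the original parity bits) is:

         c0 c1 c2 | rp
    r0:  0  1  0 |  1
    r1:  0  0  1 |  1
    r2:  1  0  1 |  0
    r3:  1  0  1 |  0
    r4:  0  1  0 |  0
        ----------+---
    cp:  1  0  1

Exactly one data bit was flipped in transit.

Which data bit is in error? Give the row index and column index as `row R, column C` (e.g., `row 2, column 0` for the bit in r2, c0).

row 4, column 0

Recompute each row's even parity and compare to rp:
  r0: data parity 1, sent rp 1 → ok
  r1: data parity 1, sent rp 1 → ok
  r2: data parity 0, sent rp 0 → ok
  r3: data parity 0, sent rp 0 → ok
  r4: data parity 1, sent rp 0 → mismatch
Recompute each column's even parity and compare to cp:
  c0: data parity 0, sent cp 1 → mismatch
  c1: data parity 0, sent cp 0 → ok
  c2: data parity 1, sent cp 1 → ok
Exactly one row (r4) and one column (c0) fail → the flipped bit is at their intersection.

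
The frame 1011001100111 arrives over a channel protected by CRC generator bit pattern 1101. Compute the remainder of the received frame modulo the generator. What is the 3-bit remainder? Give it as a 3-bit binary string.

Modulo-2 division of 1011001100111 by 1101:
  pos 0: 1011 XOR 1101 = 0110
  pos 1: 1100 XOR 1101 = 0001
  pos 4: 1011 XOR 1101 = 0110
  pos 5: 1100 XOR 1101 = 0001
  pos 8: 1011 XOR 1101 = 0110
  pos 9: 1101 XOR 1101 = 0000
Remainder = 000 (zero — the frame passes the CRC check).

000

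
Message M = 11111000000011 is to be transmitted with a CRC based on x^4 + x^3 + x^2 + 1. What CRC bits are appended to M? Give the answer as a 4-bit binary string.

1011

Append 4 zeros: 111110000000110000. Divide by 11101 (XOR where the leading bit is 1):
  pos 0: 11111 XOR 11101 = 00010
  pos 3: 10000 XOR 11101 = 01101
  pos 4: 11010 XOR 11101 = 00111
  pos 6: 11100 XOR 11101 = 00001
  pos 10: 10110 XOR 11101 = 01011
  pos 11: 10110 XOR 11101 = 01011
  pos 12: 10110 XOR 11101 = 01011
  pos 13: 10110 XOR 11101 = 01011
Remainder (last 4 bits) = 1011. This is the CRC / FCS.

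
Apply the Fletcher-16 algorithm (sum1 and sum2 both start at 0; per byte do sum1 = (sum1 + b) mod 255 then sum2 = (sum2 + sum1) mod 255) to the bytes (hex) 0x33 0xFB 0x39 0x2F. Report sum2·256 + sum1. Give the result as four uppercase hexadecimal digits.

Running sums (mod 255):
  after byte 0 (0x33): sum1=51, sum2=51
  after byte 1 (0xFB): sum1=47, sum2=98
  after byte 2 (0x39): sum1=104, sum2=202
  after byte 3 (0x2F): sum1=151, sum2=98
Checksum = sum2·256 + sum1 = 98·256 + 151 = 25239 = 0x6297.

6297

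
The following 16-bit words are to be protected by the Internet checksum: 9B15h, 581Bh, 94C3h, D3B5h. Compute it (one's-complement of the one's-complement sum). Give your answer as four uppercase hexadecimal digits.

A455

One's-complement addition (fold any carry out of bit 15 back into bit 0):
  0x9B15 + 0x581B = 0x0F330
  0xF330 + 0x94C3 = 0x187F3 → wrap carry → 0x87F4
  0x87F4 + 0xD3B5 = 0x15BA9 → wrap carry → 0x5BAA
One's-complement sum = 0x5BAA.
Checksum = ~0x5BAA & 0xFFFF = 0xA455.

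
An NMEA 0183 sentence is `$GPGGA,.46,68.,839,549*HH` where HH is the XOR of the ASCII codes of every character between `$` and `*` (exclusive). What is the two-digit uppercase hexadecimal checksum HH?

50

XOR the ASCII codes of the payload characters:
  'G' = 0x47 → acc = 0x47
  'P' = 0x50 → acc = 0x17
  'G' = 0x47 → acc = 0x50
  'G' = 0x47 → acc = 0x17
  'A' = 0x41 → acc = 0x56
  ',' = 0x2C → acc = 0x7A
  '.' = 0x2E → acc = 0x54
  '4' = 0x34 → acc = 0x60
  '6' = 0x36 → acc = 0x56
  ',' = 0x2C → acc = 0x7A
  '6' = 0x36 → acc = 0x4C
  '8' = 0x38 → acc = 0x74
  '.' = 0x2E → acc = 0x5A
  ',' = 0x2C → acc = 0x76
  '8' = 0x38 → acc = 0x4E
  '3' = 0x33 → acc = 0x7D
  '9' = 0x39 → acc = 0x44
  ',' = 0x2C → acc = 0x68
  '5' = 0x35 → acc = 0x5D
  '4' = 0x34 → acc = 0x69
  '9' = 0x39 → acc = 0x50
Checksum = 0x50.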